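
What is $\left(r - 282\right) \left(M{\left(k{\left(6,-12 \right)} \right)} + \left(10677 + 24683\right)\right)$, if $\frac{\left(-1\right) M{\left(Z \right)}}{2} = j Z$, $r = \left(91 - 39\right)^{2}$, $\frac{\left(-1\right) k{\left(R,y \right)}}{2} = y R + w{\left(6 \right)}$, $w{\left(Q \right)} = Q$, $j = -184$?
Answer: $203292992$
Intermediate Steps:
$k{\left(R,y \right)} = -12 - 2 R y$ ($k{\left(R,y \right)} = - 2 \left(y R + 6\right) = - 2 \left(R y + 6\right) = - 2 \left(6 + R y\right) = -12 - 2 R y$)
$r = 2704$ ($r = 52^{2} = 2704$)
$M{\left(Z \right)} = 368 Z$ ($M{\left(Z \right)} = - 2 \left(- 184 Z\right) = 368 Z$)
$\left(r - 282\right) \left(M{\left(k{\left(6,-12 \right)} \right)} + \left(10677 + 24683\right)\right) = \left(2704 - 282\right) \left(368 \left(-12 - 12 \left(-12\right)\right) + \left(10677 + 24683\right)\right) = 2422 \left(368 \left(-12 + 144\right) + 35360\right) = 2422 \left(368 \cdot 132 + 35360\right) = 2422 \left(48576 + 35360\right) = 2422 \cdot 83936 = 203292992$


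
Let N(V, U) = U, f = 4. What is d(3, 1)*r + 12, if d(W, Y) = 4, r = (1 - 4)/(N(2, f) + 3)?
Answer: 72/7 ≈ 10.286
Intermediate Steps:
r = -3/7 (r = (1 - 4)/(4 + 3) = -3/7 ≈ -0.42857)
d(3, 1)*r + 12 = 4*(-3/7) + 12 = -12/7 + 12 = 72/7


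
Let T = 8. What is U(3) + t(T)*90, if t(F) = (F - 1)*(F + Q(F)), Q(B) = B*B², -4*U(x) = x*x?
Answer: 1310391/4 ≈ 3.2760e+5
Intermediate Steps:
U(x) = -x²/4 (U(x) = -x*x/4 = -x²/4)
Q(B) = B³
t(F) = (-1 + F)*(F + F³) (t(F) = (F - 1)*(F + F³) = (-1 + F)*(F + F³))
U(3) + t(T)*90 = -¼*3² + (8*(-1 + 8 + 8³ - 1*8²))*90 = -¼*9 + (8*(-1 + 8 + 512 - 1*64))*90 = -9/4 + (8*(-1 + 8 + 512 - 64))*90 = -9/4 + (8*455)*90 = -9/4 + 3640*90 = -9/4 + 327600 = 1310391/4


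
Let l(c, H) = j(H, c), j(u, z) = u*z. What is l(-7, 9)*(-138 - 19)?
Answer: 9891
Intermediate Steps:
l(c, H) = H*c
l(-7, 9)*(-138 - 19) = (9*(-7))*(-138 - 19) = -63*(-157) = 9891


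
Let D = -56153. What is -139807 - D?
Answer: -83654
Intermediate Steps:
-139807 - D = -139807 - 1*(-56153) = -139807 + 56153 = -83654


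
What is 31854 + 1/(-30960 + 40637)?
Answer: 308251159/9677 ≈ 31854.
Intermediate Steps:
31854 + 1/(-30960 + 40637) = 31854 + 1/9677 = 308251159/9677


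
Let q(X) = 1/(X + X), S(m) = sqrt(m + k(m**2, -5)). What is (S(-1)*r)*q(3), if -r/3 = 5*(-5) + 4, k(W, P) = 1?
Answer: 0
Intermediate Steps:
S(m) = sqrt(1 + m) (S(m) = sqrt(m + 1) = sqrt(1 + m))
r = 63 (r = -3*(5*(-5) + 4) = -3*(-25 + 4) = -3*(-21) = 63)
q(X) = 1/(2*X)
(S(-1)*r)*q(3) = (sqrt(1 - 1)*63)*((1/2)/3) = (sqrt(0)*63)*((1/2)*(1/3)) = (0*63)*(1/6) = 0*(1/6) = 0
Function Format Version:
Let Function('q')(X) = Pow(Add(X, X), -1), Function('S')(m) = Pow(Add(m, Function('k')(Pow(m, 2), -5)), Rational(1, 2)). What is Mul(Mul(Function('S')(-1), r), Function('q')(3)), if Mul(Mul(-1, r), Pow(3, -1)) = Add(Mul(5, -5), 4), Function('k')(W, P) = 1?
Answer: 0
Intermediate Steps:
Function('S')(m) = Pow(Add(1, m), Rational(1, 2)) (Function('S')(m) = Pow(Add(m, 1), Rational(1, 2)) = Pow(Add(1, m), Rational(1, 2)))
r = 63 (r = Mul(-3, Add(Mul(5, -5), 4)) = Mul(-3, Add(-25, 4)) = Mul(-3, -21) = 63)
Function('q')(X) = Mul(Rational(1, 2), Pow(X, -1)) (Function('q')(X) = Pow(Mul(2, X), -1) = Mul(Rational(1, 2), Pow(X, -1)))
Mul(Mul(Function('S')(-1), r), Function('q')(3)) = Mul(Mul(Pow(Add(1, -1), Rational(1, 2)), 63), Mul(Rational(1, 2), Pow(3, -1))) = Mul(Mul(Pow(0, Rational(1, 2)), 63), Mul(Rational(1, 2), Rational(1, 3))) = Mul(Mul(0, 63), Rational(1, 6)) = Mul(0, Rational(1, 6)) = 0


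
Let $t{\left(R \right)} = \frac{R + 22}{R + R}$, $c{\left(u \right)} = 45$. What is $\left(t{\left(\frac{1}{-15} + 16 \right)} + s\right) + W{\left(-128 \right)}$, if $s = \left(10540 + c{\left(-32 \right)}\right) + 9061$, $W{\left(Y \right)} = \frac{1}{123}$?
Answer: $\frac{1155137389}{58794} \approx 19647.0$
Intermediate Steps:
$W{\left(Y \right)} = \frac{1}{123}$
$t{\left(R \right)} = \frac{22 + R}{2 R}$
$s = 19646$ ($s = \left(10540 + 45\right) + 9061 = 10585 + 9061 = 19646$)
$\left(t{\left(\frac{1}{-15} + 16 \right)} + s\right) + W{\left(-128 \right)} = \left(\frac{22 + \left(\frac{1}{-15} + 16\right)}{2 \left(\frac{1}{-15} + 16\right)} + 19646\right) + \frac{1}{123} = \left(\frac{22 + \left(- \frac{1}{15} + 16\right)}{2 \left(- \frac{1}{15} + 16\right)} + 19646\right) + \frac{1}{123} = \left(\frac{22 + \frac{239}{15}}{2 \cdot \frac{239}{15}} + 19646\right) + \frac{1}{123} = \left(\frac{1}{2} \cdot \frac{15}{239} \cdot \frac{569}{15} + 19646\right) + \frac{1}{123} = \left(\frac{569}{478} + 19646\right) + \frac{1}{123} = \frac{9391357}{478} + \frac{1}{123} = \frac{1155137389}{58794}$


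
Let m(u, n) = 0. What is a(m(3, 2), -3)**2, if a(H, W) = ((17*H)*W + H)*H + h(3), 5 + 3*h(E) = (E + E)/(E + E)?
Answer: 16/9 ≈ 1.7778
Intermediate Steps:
h(E) = -4/3 (h(E) = -5/3 + ((E + E)/(E + E))/3 = -5/3 + ((2*E)/((2*E)))/3 = -5/3 + ((2*E)*(1/(2*E)))/3 = -5/3 + (1/3)*1 = -5/3 + 1/3 = -4/3)
a(H, W) = -4/3 + H*(H + 17*H*W) (a(H, W) = ((17*H)*W + H)*H - 4/3 = (17*H*W + H)*H - 4/3 = (H + 17*H*W)*H - 4/3 = H*(H + 17*H*W) - 4/3 = -4/3 + H*(H + 17*H*W))
a(m(3, 2), -3)**2 = (-4/3 + 0**2 + 17*(-3)*0**2)**2 = (-4/3 + 0 + 17*(-3)*0)**2 = (-4/3 + 0 + 0)**2 = (-4/3)**2 = 16/9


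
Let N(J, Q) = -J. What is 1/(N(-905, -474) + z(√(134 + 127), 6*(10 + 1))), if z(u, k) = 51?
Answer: 1/956 ≈ 0.0010460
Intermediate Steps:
1/(N(-905, -474) + z(√(134 + 127), 6*(10 + 1))) = 1/(-1*(-905) + 51) = 1/(905 + 51) = 1/956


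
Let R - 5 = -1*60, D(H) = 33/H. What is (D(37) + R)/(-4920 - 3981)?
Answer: 2002/329337 ≈ 0.0060789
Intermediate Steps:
R = -55 (R = 5 - 1*60 = 5 - 60 = -55)
(D(37) + R)/(-4920 - 3981) = (33/37 - 55)/(-4920 - 3981) = (33*(1/37) - 55)/(-8901) = (33/37 - 55)*(-1/8901) = -2002/37*(-1/8901) = 2002/329337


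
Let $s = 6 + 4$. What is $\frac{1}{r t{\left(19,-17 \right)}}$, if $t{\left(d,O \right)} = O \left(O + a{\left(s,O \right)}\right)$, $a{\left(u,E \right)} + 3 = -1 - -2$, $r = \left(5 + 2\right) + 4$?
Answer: $\frac{1}{3553} \approx 0.00028145$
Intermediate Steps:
$r = 11$ ($r = 7 + 4 = 11$)
$s = 10$
$a{\left(u,E \right)} = -2$ ($a{\left(u,E \right)} = -3 - -1 = -3 + \left(-1 + 2\right) = -3 + 1 = -2$)
$t{\left(d,O \right)} = O \left(-2 + O\right)$ ($t{\left(d,O \right)} = O \left(O - 2\right) = O \left(-2 + O\right)$)
$\frac{1}{r t{\left(19,-17 \right)}} = \frac{1}{11 \left(- 17 \left(-2 - 17\right)\right)} = \frac{1}{11 \left(\left(-17\right) \left(-19\right)\right)} = \frac{1}{11 \cdot 323} = \frac{1}{3553}$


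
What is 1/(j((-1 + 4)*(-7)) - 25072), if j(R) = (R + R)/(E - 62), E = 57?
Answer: -5/125318 ≈ -3.9898e-5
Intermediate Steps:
j(R) = -2*R/5 (j(R) = (R + R)/(57 - 62) = (2*R)/(-5) = (2*R)*(-1/5) = -2*R/5)
1/(j((-1 + 4)*(-7)) - 25072) = 1/(-2*(-1 + 4)*(-7)/5 - 25072) = 1/(-6*(-7)/5 - 25072) = 1/(-2/5*(-21) - 25072) = 1/(42/5 - 25072) = 1/(-125318/5) = -5/125318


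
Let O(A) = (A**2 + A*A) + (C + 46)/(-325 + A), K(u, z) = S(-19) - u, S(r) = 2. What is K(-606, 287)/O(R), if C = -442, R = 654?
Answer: 50008/70359183 ≈ 0.00071075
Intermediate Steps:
K(u, z) = 2 - u
O(A) = -396/(-325 + A) + 2*A**2 (O(A) = (A**2 + A*A) + (-442 + 46)/(-325 + A) = (A**2 + A**2) - 396/(-325 + A) = 2*A**2 - 396/(-325 + A) = -396/(-325 + A) + 2*A**2)
K(-606, 287)/O(R) = (2 - 1*(-606))/((2*(-198 + 654**3 - 325*654**2)/(-325 + 654))) = (2 + 606)/((2*(-198 + 279726264 - 325*427716)/329)) = 608/((2*(1/329)*(-198 + 279726264 - 139007700))) = 608/((2*(1/329)*140718366)) = 608/(281436732/329) = 608*(329/281436732) = 50008/70359183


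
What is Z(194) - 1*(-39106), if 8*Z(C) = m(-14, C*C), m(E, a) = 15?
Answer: 312863/8 ≈ 39108.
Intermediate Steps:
Z(C) = 15/8 (Z(C) = (⅛)*15 = 15/8)
Z(194) - 1*(-39106) = 15/8 - 1*(-39106) = 15/8 + 39106 = 312863/8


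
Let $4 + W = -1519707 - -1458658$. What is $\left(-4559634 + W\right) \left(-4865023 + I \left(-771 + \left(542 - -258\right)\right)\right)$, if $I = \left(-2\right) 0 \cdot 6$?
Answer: $22479748530801$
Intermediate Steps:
$W = -61053$ ($W = -4 - 61049 = -61053$)
$I = 0$ ($I = 0 \cdot 6 = 0$)
$\left(-4559634 + W\right) \left(-4865023 + I \left(-771 + \left(542 - -258\right)\right)\right) = \left(-4559634 - 61053\right) \left(-4865023 + 0 \left(-771 + \left(542 - -258\right)\right)\right) = - 4620687 \left(-4865023 + 0 \left(-771 + \left(542 + 258\right)\right)\right) = - 4620687 \left(-4865023 + 0 \left(-771 + 800\right)\right) = - 4620687 \left(-4865023 + 0 \cdot 29\right) = - 4620687 \left(-4865023 + 0\right) = \left(-4620687\right) \left(-4865023\right) = 22479748530801$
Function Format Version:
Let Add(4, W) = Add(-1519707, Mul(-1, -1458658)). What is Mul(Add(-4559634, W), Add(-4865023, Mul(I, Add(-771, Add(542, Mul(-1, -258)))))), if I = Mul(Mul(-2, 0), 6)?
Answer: 22479748530801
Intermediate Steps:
W = -61053 (W = Add(-4, Add(-1519707, Mul(-1, -1458658))) = Add(-4, Add(-1519707, 1458658)) = Add(-4, -61049) = -61053)
I = 0 (I = Mul(0, 6) = 0)
Mul(Add(-4559634, W), Add(-4865023, Mul(I, Add(-771, Add(542, Mul(-1, -258)))))) = Mul(Add(-4559634, -61053), Add(-4865023, Mul(0, Add(-771, Add(542, Mul(-1, -258)))))) = Mul(-4620687, Add(-4865023, Mul(0, Add(-771, Add(542, 258))))) = Mul(-4620687, Add(-4865023, Mul(0, Add(-771, 800)))) = Mul(-4620687, Add(-4865023, Mul(0, 29))) = Mul(-4620687, Add(-4865023, 0)) = Mul(-4620687, -4865023) = 22479748530801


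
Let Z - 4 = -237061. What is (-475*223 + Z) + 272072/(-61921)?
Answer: -21238060494/61921 ≈ -3.4299e+5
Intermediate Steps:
Z = -237057 (Z = 4 - 237061 = -237057)
(-475*223 + Z) + 272072/(-61921) = (-475*223 - 237057) + 272072/(-61921) = (-105925 - 237057) + 272072*(-1/61921) = -342982 - 272072/61921 = -21238060494/61921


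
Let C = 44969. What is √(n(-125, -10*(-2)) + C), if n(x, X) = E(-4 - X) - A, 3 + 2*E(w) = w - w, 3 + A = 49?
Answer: √179686/2 ≈ 211.95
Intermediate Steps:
A = 46 (A = -3 + 49 = 46)
E(w) = -3/2 (E(w) = -3/2 + (w - w)/2 = -3/2 + (½)*0 = -3/2 + 0 = -3/2)
n(x, X) = -95/2 (n(x, X) = -3/2 - 1*46 = -3/2 - 46 = -95/2)
√(n(-125, -10*(-2)) + C) = √(-95/2 + 44969) = √(89843/2) = √179686/2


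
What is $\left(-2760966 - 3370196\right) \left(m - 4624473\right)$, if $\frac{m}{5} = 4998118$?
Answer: $-124867962637954$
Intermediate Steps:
$m = 24990590$ ($m = 5 \cdot 4998118 = 24990590$)
$\left(-2760966 - 3370196\right) \left(m - 4624473\right) = \left(-2760966 - 3370196\right) \left(24990590 - 4624473\right) = \left(-6131162\right) 20366117 = -124867962637954$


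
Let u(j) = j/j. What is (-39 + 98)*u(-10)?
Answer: 59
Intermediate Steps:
u(j) = 1
(-39 + 98)*u(-10) = (-39 + 98)*1 = 59*1 = 59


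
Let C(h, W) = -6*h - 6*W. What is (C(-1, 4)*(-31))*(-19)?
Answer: -10602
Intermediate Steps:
C(h, W) = -6*W - 6*h
(C(-1, 4)*(-31))*(-19) = ((-6*4 - 6*(-1))*(-31))*(-19) = ((-24 + 6)*(-31))*(-19) = -18*(-31)*(-19) = 558*(-19) = -10602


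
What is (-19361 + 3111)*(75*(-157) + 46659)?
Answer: -566865000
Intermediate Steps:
(-19361 + 3111)*(75*(-157) + 46659) = -16250*(-11775 + 46659) = -16250*34884 = -566865000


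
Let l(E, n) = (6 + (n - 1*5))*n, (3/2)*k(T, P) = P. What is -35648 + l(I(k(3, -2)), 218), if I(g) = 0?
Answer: 12094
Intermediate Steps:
k(T, P) = 2*P/3
l(E, n) = n*(1 + n) (l(E, n) = (6 + (n - 5))*n = (6 + (-5 + n))*n = (1 + n)*n = n*(1 + n))
-35648 + l(I(k(3, -2)), 218) = -35648 + 218*(1 + 218) = -35648 + 218*219 = -35648 + 47742 = 12094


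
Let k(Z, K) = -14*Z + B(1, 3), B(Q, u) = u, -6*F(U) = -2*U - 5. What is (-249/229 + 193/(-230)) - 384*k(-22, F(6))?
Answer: -6290163547/52670 ≈ -1.1943e+5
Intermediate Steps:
F(U) = 5/6 + U/3 (F(U) = -(-2*U - 5)/6 = -(-5 - 2*U)/6 = 5/6 + U/3)
k(Z, K) = 3 - 14*Z (k(Z, K) = -14*Z + 3 = 3 - 14*Z)
(-249/229 + 193/(-230)) - 384*k(-22, F(6)) = (-249/229 + 193/(-230)) - 384*(3 - 14*(-22)) = (-249*1/229 + 193*(-1/230)) - 384*(3 + 308) = (-249/229 - 193/230) - 384*311 = -101467/52670 - 119424 = -6290163547/52670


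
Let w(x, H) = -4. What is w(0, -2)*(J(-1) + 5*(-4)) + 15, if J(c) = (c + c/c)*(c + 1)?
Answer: 95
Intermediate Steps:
J(c) = (1 + c)² (J(c) = (c + 1)*(1 + c) = (1 + c)*(1 + c) = (1 + c)²)
w(0, -2)*(J(-1) + 5*(-4)) + 15 = -4*((1 + (-1)² + 2*(-1)) + 5*(-4)) + 15 = -4*((1 + 1 - 2) - 20) + 15 = -4*(0 - 20) + 15 = -4*(-20) + 15 = 80 + 15 = 95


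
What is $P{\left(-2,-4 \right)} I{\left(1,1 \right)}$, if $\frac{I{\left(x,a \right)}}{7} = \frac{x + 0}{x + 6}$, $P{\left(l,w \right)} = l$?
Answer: $-2$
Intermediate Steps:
$I{\left(x,a \right)} = \frac{7 x}{6 + x}$ ($I{\left(x,a \right)} = 7 \frac{x + 0}{x + 6} = 7 \frac{x}{6 + x} = \frac{7 x}{6 + x}$)
$P{\left(-2,-4 \right)} I{\left(1,1 \right)} = - 2 \cdot 7 \cdot 1 \frac{1}{6 + 1} = - 2 \cdot 7 \cdot 1 \cdot \frac{1}{7} = \left(-2\right) 1 = -2$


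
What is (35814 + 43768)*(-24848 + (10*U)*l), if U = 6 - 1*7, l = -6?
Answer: -1972678616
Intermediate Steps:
U = -1 (U = 6 - 7 = -1)
(35814 + 43768)*(-24848 + (10*U)*l) = (35814 + 43768)*(-24848 + (10*(-1))*(-6)) = 79582*(-24848 - 10*(-6)) = 79582*(-24848 + 60) = 79582*(-24788) = -1972678616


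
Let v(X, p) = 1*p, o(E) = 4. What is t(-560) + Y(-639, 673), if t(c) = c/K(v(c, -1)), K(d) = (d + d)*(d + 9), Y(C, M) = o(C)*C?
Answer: -2521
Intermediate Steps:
v(X, p) = p
Y(C, M) = 4*C
K(d) = 2*d*(9 + d) (K(d) = (2*d)*(9 + d) = 2*d*(9 + d))
t(c) = -c/16 (t(c) = c/((2*(-1)*(9 - 1))) = c/((2*(-1)*8)) = c/(-16) = c*(-1/16) = -c/16)
t(-560) + Y(-639, 673) = -1/16*(-560) + 4*(-639) = 35 - 2556 = -2521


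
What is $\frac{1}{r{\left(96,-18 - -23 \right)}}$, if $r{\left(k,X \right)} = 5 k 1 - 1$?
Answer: $\frac{1}{479} \approx 0.0020877$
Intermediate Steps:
$r{\left(k,X \right)} = -1 + 5 k$ ($r{\left(k,X \right)} = 5 k - 1 = -1 + 5 k$)
$\frac{1}{r{\left(96,-18 - -23 \right)}} = \frac{1}{-1 + 5 \cdot 96} = \frac{1}{-1 + 480} = \frac{1}{479}$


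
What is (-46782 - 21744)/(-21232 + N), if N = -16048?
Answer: 34263/18640 ≈ 1.8381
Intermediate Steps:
(-46782 - 21744)/(-21232 + N) = (-46782 - 21744)/(-21232 - 16048) = -68526/(-37280) = -68526*(-1/37280) = 34263/18640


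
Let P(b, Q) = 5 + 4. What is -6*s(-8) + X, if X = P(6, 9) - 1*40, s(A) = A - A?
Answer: -31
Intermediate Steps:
s(A) = 0
P(b, Q) = 9
X = -31 (X = 9 - 1*40 = 9 - 40 = -31)
-6*s(-8) + X = -6*0 - 31 = 0 - 31 = -31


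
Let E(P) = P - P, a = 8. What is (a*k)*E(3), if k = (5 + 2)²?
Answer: 0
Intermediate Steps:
k = 49 (k = 7² = 49)
E(P) = 0
(a*k)*E(3) = (8*49)*0 = 392*0 = 0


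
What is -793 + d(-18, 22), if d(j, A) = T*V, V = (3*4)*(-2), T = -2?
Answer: -745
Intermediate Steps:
V = -24 (V = 12*(-2) = -24)
d(j, A) = 48 (d(j, A) = -2*(-24) = 48)
-793 + d(-18, 22) = -793 + 48 = -745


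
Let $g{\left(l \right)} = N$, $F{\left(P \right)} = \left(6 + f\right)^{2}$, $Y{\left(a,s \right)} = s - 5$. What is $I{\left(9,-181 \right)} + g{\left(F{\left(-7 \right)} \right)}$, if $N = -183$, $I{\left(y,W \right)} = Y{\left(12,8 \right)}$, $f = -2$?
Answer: $-180$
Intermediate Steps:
$Y{\left(a,s \right)} = -5 + s$
$I{\left(y,W \right)} = 3$ ($I{\left(y,W \right)} = -5 + 8 = 3$)
$F{\left(P \right)} = 16$ ($F{\left(P \right)} = \left(6 - 2\right)^{2} = 4^{2} = 16$)
$g{\left(l \right)} = -183$
$I{\left(9,-181 \right)} + g{\left(F{\left(-7 \right)} \right)} = 3 - 183 = -180$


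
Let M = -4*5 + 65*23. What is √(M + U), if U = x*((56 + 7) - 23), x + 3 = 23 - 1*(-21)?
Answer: √3115 ≈ 55.812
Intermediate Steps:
M = 1475 (M = -20 + 1495 = 1475)
x = 41 (x = -3 + (23 - 1*(-21)) = -3 + (23 + 21) = -3 + 44 = 41)
U = 1640 (U = 41*((56 + 7) - 23) = 41*(63 - 23) = 41*40 = 1640)
√(M + U) = √(1475 + 1640) = √3115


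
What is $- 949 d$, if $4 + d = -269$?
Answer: $259077$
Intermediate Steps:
$d = -273$ ($d = -4 - 269 = -273$)
$- 949 d = \left(-949\right) \left(-273\right) = 259077$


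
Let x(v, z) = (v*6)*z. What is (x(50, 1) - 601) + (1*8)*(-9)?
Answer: -373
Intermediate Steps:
x(v, z) = 6*v*z (x(v, z) = (6*v)*z = 6*v*z)
(x(50, 1) - 601) + (1*8)*(-9) = (6*50*1 - 601) + (1*8)*(-9) = (300 - 601) + 8*(-9) = -301 - 72 = -373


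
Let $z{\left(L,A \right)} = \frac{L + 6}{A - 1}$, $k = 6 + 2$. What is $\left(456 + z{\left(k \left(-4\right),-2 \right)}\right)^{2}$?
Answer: $\frac{1943236}{9} \approx 2.1592 \cdot 10^{5}$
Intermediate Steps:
$k = 8$
$z{\left(L,A \right)} = \frac{6 + L}{-1 + A}$
$\left(456 + z{\left(k \left(-4\right),-2 \right)}\right)^{2} = \left(456 + \frac{6 + 8 \left(-4\right)}{-1 - 2}\right)^{2} = \left(456 + \frac{6 - 32}{-3}\right)^{2} = \left(456 - - \frac{26}{3}\right)^{2} = \left(456 + \frac{26}{3}\right)^{2} = \left(\frac{1394}{3}\right)^{2} = \frac{1943236}{9}$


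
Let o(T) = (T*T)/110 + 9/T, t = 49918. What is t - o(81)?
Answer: 49359661/990 ≈ 49858.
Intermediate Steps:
o(T) = 9/T + T²/110 (o(T) = T²*(1/110) + 9/T = T²/110 + 9/T = 9/T + T²/110)
t - o(81) = 49918 - (990 + 81³)/(110*81) = 49918 - (990 + 531441)/(110*81) = 49918 - 532431/(110*81) = 49918 - 1*59159/990 = 49918 - 59159/990 = 49359661/990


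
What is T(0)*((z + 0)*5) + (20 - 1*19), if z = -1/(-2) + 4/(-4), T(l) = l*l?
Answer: 1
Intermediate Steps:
T(l) = l**2
z = -1/2 (z = -1*(-1/2) + 4*(-1/4) = 1/2 - 1 = -1/2 ≈ -0.50000)
T(0)*((z + 0)*5) + (20 - 1*19) = 0**2*((-1/2 + 0)*5) + (20 - 1*19) = 0*(-1/2*5) + (20 - 19) = 0*(-5/2) + 1 = 0 + 1 = 1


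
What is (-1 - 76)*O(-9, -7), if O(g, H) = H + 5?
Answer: 154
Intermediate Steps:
O(g, H) = 5 + H
(-1 - 76)*O(-9, -7) = (-1 - 76)*(5 - 7) = -77*(-2) = 154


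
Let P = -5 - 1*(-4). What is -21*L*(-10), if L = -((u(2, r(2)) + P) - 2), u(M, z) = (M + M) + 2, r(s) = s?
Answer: -630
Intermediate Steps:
P = -1 (P = -5 + 4 = -1)
u(M, z) = 2 + 2*M (u(M, z) = 2*M + 2 = 2 + 2*M)
L = -3 (L = -(((2 + 2*2) - 1) - 2) = -(((2 + 4) - 1) - 2) = -((6 - 1) - 2) = -(5 - 2) = -1*3 = -3)
-21*L*(-10) = -21*(-3)*(-10) = 63*(-10) = -630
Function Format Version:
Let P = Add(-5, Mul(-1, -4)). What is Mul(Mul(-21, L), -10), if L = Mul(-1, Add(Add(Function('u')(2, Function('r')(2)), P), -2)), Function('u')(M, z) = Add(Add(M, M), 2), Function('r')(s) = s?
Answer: -630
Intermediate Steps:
P = -1 (P = Add(-5, 4) = -1)
Function('u')(M, z) = Add(2, Mul(2, M)) (Function('u')(M, z) = Add(Mul(2, M), 2) = Add(2, Mul(2, M)))
L = -3 (L = Mul(-1, Add(Add(Add(2, Mul(2, 2)), -1), -2)) = Mul(-1, Add(Add(Add(2, 4), -1), -2)) = Mul(-1, Add(Add(6, -1), -2)) = Mul(-1, Add(5, -2)) = Mul(-1, 3) = -3)
Mul(Mul(-21, L), -10) = Mul(Mul(-21, -3), -10) = Mul(63, -10) = -630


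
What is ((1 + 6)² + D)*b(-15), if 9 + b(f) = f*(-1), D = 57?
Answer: 636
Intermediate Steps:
b(f) = -9 - f (b(f) = -9 + f*(-1) = -9 - f)
((1 + 6)² + D)*b(-15) = ((1 + 6)² + 57)*(-9 - 1*(-15)) = (7² + 57)*(-9 + 15) = (49 + 57)*6 = 106*6 = 636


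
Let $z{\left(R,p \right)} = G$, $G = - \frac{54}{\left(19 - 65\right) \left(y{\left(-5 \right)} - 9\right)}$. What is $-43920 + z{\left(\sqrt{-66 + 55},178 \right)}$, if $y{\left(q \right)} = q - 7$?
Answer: $- \frac{7071129}{161} \approx -43920.0$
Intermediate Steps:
$y{\left(q \right)} = -7 + q$
$G = - \frac{9}{161}$ ($G = - \frac{54}{\left(19 - 65\right) \left(\left(-7 - 5\right) - 9\right)} = - \frac{54}{\left(-46\right) \left(-12 - 9\right)} = - \frac{54}{\left(-46\right) \left(-21\right)} = - \frac{54}{966} = \left(-54\right) \frac{1}{966} = - \frac{9}{161} \approx -0.055901$)
$z{\left(R,p \right)} = - \frac{9}{161}$
$-43920 + z{\left(\sqrt{-66 + 55},178 \right)} = -43920 - \frac{9}{161} = - \frac{7071129}{161}$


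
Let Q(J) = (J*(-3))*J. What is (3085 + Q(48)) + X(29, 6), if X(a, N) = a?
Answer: -3798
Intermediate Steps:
Q(J) = -3*J**2 (Q(J) = (-3*J)*J = -3*J**2)
(3085 + Q(48)) + X(29, 6) = (3085 - 3*48**2) + 29 = (3085 - 3*2304) + 29 = (3085 - 6912) + 29 = -3827 + 29 = -3798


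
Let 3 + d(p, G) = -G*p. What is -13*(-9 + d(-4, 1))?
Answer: 104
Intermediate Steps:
d(p, G) = -3 - G*p
-13*(-9 + d(-4, 1)) = -13*(-9 + (-3 - 1*1*(-4))) = -13*(-9 + (-3 + 4)) = -13*(-9 + 1) = -13*(-8) = 104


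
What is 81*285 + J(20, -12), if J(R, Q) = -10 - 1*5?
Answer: 23070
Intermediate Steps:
J(R, Q) = -15 (J(R, Q) = -10 - 5 = -15)
81*285 + J(20, -12) = 81*285 - 15 = 23085 - 15 = 23070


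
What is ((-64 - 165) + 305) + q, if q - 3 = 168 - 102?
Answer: 145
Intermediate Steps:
q = 69 (q = 3 + (168 - 102) = 3 + 66 = 69)
((-64 - 165) + 305) + q = ((-64 - 165) + 305) + 69 = (-229 + 305) + 69 = 76 + 69 = 145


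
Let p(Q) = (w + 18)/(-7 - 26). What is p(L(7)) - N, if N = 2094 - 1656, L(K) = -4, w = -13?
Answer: -14459/33 ≈ -438.15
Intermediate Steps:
p(Q) = -5/33 (p(Q) = (-13 + 18)/(-7 - 26) = 5/(-33) = 5*(-1/33) = -5/33)
N = 438
p(L(7)) - N = -5/33 - 1*438 = -5/33 - 438 = -14459/33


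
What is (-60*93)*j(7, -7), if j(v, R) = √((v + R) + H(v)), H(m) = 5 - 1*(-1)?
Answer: -5580*√6 ≈ -13668.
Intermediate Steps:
H(m) = 6 (H(m) = 5 + 1 = 6)
j(v, R) = √(6 + R + v) (j(v, R) = √((v + R) + 6) = √((R + v) + 6) = √(6 + R + v))
(-60*93)*j(7, -7) = (-60*93)*√(6 - 7 + 7) = -5580*√6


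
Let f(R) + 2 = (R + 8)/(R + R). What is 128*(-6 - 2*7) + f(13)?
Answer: -66591/26 ≈ -2561.2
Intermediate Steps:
f(R) = -2 + (8 + R)/(2*R) (f(R) = -2 + (R + 8)/(R + R) = -2 + (8 + R)/((2*R)) = -2 + (8 + R)*(1/(2*R)) = -2 + (8 + R)/(2*R))
128*(-6 - 2*7) + f(13) = 128*(-6 - 2*7) + (-3/2 + 4/13) = 128*(-6 - 14) + (-3/2 + 4*(1/13)) = 128*(-20) + (-3/2 + 4/13) = -2560 - 31/26 = -66591/26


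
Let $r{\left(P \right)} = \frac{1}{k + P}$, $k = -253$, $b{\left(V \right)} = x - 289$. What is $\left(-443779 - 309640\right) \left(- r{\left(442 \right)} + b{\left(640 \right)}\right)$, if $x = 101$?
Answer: $\frac{26771237327}{189} \approx 1.4165 \cdot 10^{8}$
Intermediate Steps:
$b{\left(V \right)} = -188$ ($b{\left(V \right)} = 101 - 289 = -188$)
$r{\left(P \right)} = \frac{1}{-253 + P}$
$\left(-443779 - 309640\right) \left(- r{\left(442 \right)} + b{\left(640 \right)}\right) = \left(-443779 - 309640\right) \left(- \frac{1}{-253 + 442} - 188\right) = - 753419 \left(- \frac{1}{189} - 188\right) = \left(-753419\right) \left(- \frac{35533}{189}\right) = \frac{26771237327}{189}$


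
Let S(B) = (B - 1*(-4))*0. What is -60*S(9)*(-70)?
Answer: 0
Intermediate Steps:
S(B) = 0 (S(B) = (B + 4)*0 = (4 + B)*0 = 0)
-60*S(9)*(-70) = -60*0*(-70) = 0*(-70) = 0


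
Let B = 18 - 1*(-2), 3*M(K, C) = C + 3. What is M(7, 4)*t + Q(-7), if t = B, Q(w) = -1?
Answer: 137/3 ≈ 45.667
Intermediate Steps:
M(K, C) = 1 + C/3 (M(K, C) = (C + 3)/3 = (3 + C)/3 = 1 + C/3)
B = 20 (B = 18 + 2 = 20)
t = 20
M(7, 4)*t + Q(-7) = (1 + (1/3)*4)*20 - 1 = (1 + 4/3)*20 - 1 = (7/3)*20 - 1 = 140/3 - 1 = 137/3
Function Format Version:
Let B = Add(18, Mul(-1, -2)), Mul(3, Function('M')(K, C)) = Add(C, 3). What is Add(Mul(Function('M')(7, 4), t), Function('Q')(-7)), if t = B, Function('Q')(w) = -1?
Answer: Rational(137, 3) ≈ 45.667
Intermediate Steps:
Function('M')(K, C) = Add(1, Mul(Rational(1, 3), C)) (Function('M')(K, C) = Mul(Rational(1, 3), Add(C, 3)) = Mul(Rational(1, 3), Add(3, C)) = Add(1, Mul(Rational(1, 3), C)))
B = 20 (B = Add(18, 2) = 20)
t = 20
Add(Mul(Function('M')(7, 4), t), Function('Q')(-7)) = Add(Mul(Add(1, Mul(Rational(1, 3), 4)), 20), -1) = Add(Mul(Add(1, Rational(4, 3)), 20), -1) = Add(Mul(Rational(7, 3), 20), -1) = Add(Rational(140, 3), -1) = Rational(137, 3)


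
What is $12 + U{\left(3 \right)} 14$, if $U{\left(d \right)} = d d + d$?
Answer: $180$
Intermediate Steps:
$U{\left(d \right)} = d + d^{2}$ ($U{\left(d \right)} = d^{2} + d = d + d^{2}$)
$12 + U{\left(3 \right)} 14 = 12 + 3 \left(1 + 3\right) 14 = 12 + 3 \cdot 4 \cdot 14 = 12 + 12 \cdot 14 = 12 + 168 = 180$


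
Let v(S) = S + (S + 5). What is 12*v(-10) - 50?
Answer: -230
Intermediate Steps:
v(S) = 5 + 2*S (v(S) = S + (5 + S) = 5 + 2*S)
12*v(-10) - 50 = 12*(5 + 2*(-10)) - 50 = 12*(5 - 20) - 50 = 12*(-15) - 50 = -180 - 50 = -230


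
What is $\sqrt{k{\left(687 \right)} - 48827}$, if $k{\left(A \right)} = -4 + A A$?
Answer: $\sqrt{423138} \approx 650.49$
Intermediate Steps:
$k{\left(A \right)} = -4 + A^{2}$
$\sqrt{k{\left(687 \right)} - 48827} = \sqrt{\left(-4 + 687^{2}\right) - 48827} = \sqrt{\left(-4 + 471969\right) - 48827} = \sqrt{471965 - 48827} = \sqrt{423138}$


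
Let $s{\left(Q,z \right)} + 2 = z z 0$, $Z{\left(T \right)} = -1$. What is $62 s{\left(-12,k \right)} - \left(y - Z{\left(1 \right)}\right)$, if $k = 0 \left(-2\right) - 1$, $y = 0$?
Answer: $-125$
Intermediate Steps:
$k = -1$ ($k = 0 - 1 = -1$)
$s{\left(Q,z \right)} = -2$ ($s{\left(Q,z \right)} = -2 + z z 0 = -2 + z^{2} \cdot 0 = -2 + 0 = -2$)
$62 s{\left(-12,k \right)} - \left(y - Z{\left(1 \right)}\right) = 62 \left(-2\right) - 1 = -124 + \left(-1 + 0\right) = -124 - 1 = -125$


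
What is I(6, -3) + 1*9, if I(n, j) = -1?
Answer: 8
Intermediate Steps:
I(6, -3) + 1*9 = -1 + 1*9 = -1 + 9 = 8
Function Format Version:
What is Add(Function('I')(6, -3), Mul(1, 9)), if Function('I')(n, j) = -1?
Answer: 8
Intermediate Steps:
Add(Function('I')(6, -3), Mul(1, 9)) = Add(-1, Mul(1, 9)) = Add(-1, 9) = 8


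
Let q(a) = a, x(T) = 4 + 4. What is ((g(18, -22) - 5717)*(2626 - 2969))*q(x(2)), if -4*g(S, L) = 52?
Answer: 15723120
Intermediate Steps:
g(S, L) = -13 (g(S, L) = -¼*52 = -13)
x(T) = 8
((g(18, -22) - 5717)*(2626 - 2969))*q(x(2)) = ((-13 - 5717)*(2626 - 2969))*8 = -5730*(-343)*8 = 1965390*8 = 15723120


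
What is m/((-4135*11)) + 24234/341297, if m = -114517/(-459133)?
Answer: 46005058300511/647957458596635 ≈ 0.071000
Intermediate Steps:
m = 114517/459133 (m = -114517*(-1/459133) = 114517/459133 ≈ 0.24942)
m/((-4135*11)) + 24234/341297 = 114517/(459133*((-4135*11))) + 24234/341297 = (114517/459133)/(-45485) + 24234*(1/341297) = (114517/459133)*(-1/45485) + 24234/341297 = -114517/20883664505 + 24234/341297 = 46005058300511/647957458596635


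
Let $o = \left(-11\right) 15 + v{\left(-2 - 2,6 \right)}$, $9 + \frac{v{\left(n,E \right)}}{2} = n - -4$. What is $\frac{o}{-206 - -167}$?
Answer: $\frac{61}{13} \approx 4.6923$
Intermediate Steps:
$v{\left(n,E \right)} = -10 + 2 n$ ($v{\left(n,E \right)} = -18 + 2 \left(n - -4\right) = -18 + 2 \left(n + 4\right) = -18 + 2 \left(4 + n\right) = -18 + \left(8 + 2 n\right) = -10 + 2 n$)
$o = -183$ ($o = \left(-11\right) 15 - \left(10 - 2 \left(-2 - 2\right)\right) = -165 - \left(10 - 2 \left(-2 - 2\right)\right) = -165 + \left(-10 + 2 \left(-4\right)\right) = -165 - 18 = -183$)
$\frac{o}{-206 - -167} = - \frac{183}{-206 - -167} = - \frac{183}{-206 + 167} = - \frac{183}{-39} = \left(-183\right) \left(- \frac{1}{39}\right) = \frac{61}{13}$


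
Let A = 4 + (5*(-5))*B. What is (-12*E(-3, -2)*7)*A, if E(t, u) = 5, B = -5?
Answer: -54180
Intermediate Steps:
A = 129 (A = 4 + (5*(-5))*(-5) = 4 - 25*(-5) = 4 + 125 = 129)
(-12*E(-3, -2)*7)*A = -60*7*129 = -12*35*129 = -420*129 = -54180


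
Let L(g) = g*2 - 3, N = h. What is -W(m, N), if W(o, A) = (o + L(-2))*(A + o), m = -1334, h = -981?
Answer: -3104415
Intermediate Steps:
N = -981
L(g) = -3 + 2*g (L(g) = 2*g - 3 = -3 + 2*g)
W(o, A) = (-7 + o)*(A + o) (W(o, A) = (o + (-3 + 2*(-2)))*(A + o) = (o + (-3 - 4))*(A + o) = (o - 7)*(A + o) = (-7 + o)*(A + o))
-W(m, N) = -((-1334)² - 7*(-981) - 7*(-1334) - 981*(-1334)) = -(1779556 + 6867 + 9338 + 1308654) = -1*3104415 = -3104415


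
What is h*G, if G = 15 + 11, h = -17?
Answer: -442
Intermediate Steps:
G = 26
h*G = -17*26 = -442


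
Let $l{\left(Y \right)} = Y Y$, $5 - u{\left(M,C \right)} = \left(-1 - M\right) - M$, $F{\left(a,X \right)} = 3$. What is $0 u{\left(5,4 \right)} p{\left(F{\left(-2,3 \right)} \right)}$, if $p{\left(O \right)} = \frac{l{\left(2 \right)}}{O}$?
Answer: $0$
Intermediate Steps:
$u{\left(M,C \right)} = 6 + 2 M$ ($u{\left(M,C \right)} = 5 - \left(\left(-1 - M\right) - M\right) = 5 - \left(-1 - 2 M\right) = 5 + \left(1 + 2 M\right) = 6 + 2 M$)
$l{\left(Y \right)} = Y^{2}$
$p{\left(O \right)} = \frac{4}{O}$ ($p{\left(O \right)} = \frac{2^{2}}{O} = \frac{4}{O}$)
$0 u{\left(5,4 \right)} p{\left(F{\left(-2,3 \right)} \right)} = 0 \left(6 + 2 \cdot 5\right) \frac{4}{3} = 0 \left(6 + 10\right) 4 \cdot \frac{1}{3} = 0 \cdot 16 \cdot \frac{4}{3} = 0 \cdot \frac{4}{3} = 0$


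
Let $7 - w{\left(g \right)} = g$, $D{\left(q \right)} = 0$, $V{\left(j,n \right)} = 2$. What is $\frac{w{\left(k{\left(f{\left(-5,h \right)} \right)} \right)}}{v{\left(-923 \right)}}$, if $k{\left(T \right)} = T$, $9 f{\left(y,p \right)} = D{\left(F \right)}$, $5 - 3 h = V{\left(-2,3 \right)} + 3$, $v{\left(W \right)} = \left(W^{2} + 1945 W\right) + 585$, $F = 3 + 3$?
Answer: $- \frac{7}{942721} \approx -7.4253 \cdot 10^{-6}$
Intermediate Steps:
$F = 6$
$v{\left(W \right)} = 585 + W^{2} + 1945 W$
$h = 0$ ($h = \frac{5}{3} - \frac{2 + 3}{3} = \frac{5}{3} - \frac{5}{3} = 0$)
$f{\left(y,p \right)} = 0$ ($f{\left(y,p \right)} = \frac{1}{9} \cdot 0 = 0$)
$w{\left(g \right)} = 7 - g$
$\frac{w{\left(k{\left(f{\left(-5,h \right)} \right)} \right)}}{v{\left(-923 \right)}} = \frac{7 - 0}{585 + \left(-923\right)^{2} + 1945 \left(-923\right)} = \frac{7 + 0}{585 + 851929 - 1795235} = \frac{7}{-942721} = 7 \left(- \frac{1}{942721}\right) = - \frac{7}{942721}$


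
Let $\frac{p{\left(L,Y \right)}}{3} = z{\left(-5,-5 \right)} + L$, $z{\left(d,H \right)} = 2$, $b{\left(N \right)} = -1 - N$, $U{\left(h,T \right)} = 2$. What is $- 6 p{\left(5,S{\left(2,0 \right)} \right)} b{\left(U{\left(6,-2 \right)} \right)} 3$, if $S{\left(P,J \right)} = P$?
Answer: $1134$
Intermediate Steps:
$p{\left(L,Y \right)} = 6 + 3 L$ ($p{\left(L,Y \right)} = 3 \left(2 + L\right) = 6 + 3 L$)
$- 6 p{\left(5,S{\left(2,0 \right)} \right)} b{\left(U{\left(6,-2 \right)} \right)} 3 = - 6 \left(6 + 3 \cdot 5\right) \left(-1 - 2\right) 3 = - 6 \left(6 + 15\right) \left(-1 - 2\right) 3 = - 6 \cdot 21 \left(-3\right) 3 = - 6 \left(\left(-63\right) 3\right) = \left(-6\right) \left(-189\right) = 1134$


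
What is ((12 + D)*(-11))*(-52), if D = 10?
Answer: 12584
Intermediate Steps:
((12 + D)*(-11))*(-52) = ((12 + 10)*(-11))*(-52) = (22*(-11))*(-52) = -242*(-52) = 12584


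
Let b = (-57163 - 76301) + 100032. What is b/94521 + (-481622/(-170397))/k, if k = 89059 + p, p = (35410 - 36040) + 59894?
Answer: -5747673233590/16251049690533 ≈ -0.35368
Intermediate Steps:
p = 59264 (p = -630 + 59894 = 59264)
b = -33432 (b = -133464 + 100032 = -33432)
k = 148323 (k = 89059 + 59264 = 148323)
b/94521 + (-481622/(-170397))/k = -33432/94521 - 481622/(-170397)/148323 = -33432*1/94521 - 481622*(-1/170397)*(1/148323) = -1592/4501 + (481622/170397)*(1/148323) = -1592/4501 + 481622/25273794231 = -5747673233590/16251049690533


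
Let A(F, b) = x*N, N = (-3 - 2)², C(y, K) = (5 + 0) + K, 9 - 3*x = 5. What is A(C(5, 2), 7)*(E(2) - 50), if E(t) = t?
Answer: -1600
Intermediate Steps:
x = 4/3 (x = 3 - ⅓*5 = 3 - 5/3 = 4/3 ≈ 1.3333)
C(y, K) = 5 + K
N = 25 (N = (-5)² = 25)
A(F, b) = 100/3 (A(F, b) = (4/3)*25 = 100/3)
A(C(5, 2), 7)*(E(2) - 50) = 100*(2 - 50)/3 = (100/3)*(-48) = -1600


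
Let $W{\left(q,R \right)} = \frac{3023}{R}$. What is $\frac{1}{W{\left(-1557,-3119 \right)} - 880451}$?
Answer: $- \frac{3119}{2746129692} \approx -1.1358 \cdot 10^{-6}$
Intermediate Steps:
$\frac{1}{W{\left(-1557,-3119 \right)} - 880451} = \frac{1}{\frac{3023}{-3119} - 880451} = \frac{1}{3023 \left(- \frac{1}{3119}\right) - 880451} = \frac{1}{- \frac{3023}{3119} - 880451} = \frac{1}{- \frac{2746129692}{3119}} = - \frac{3119}{2746129692}$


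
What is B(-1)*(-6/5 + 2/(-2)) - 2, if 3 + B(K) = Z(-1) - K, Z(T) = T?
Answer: 23/5 ≈ 4.6000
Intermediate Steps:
B(K) = -4 - K (B(K) = -3 + (-1 - K) = -4 - K)
B(-1)*(-6/5 + 2/(-2)) - 2 = (-4 - 1*(-1))*(-6/5 + 2/(-2)) - 2 = (-4 + 1)*(-6*⅕ + 2*(-½)) - 2 = -3*(-6/5 - 1) - 2 = -3*(-11/5) - 2 = 33/5 - 2 = 23/5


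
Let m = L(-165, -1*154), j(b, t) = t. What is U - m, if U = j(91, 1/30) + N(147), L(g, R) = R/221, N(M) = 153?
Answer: 1019231/6630 ≈ 153.73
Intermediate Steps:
L(g, R) = R/221 (L(g, R) = R*(1/221) = R/221)
m = -154/221 (m = (-1*154)/221 = (1/221)*(-154) = -154/221 ≈ -0.69683)
U = 4591/30 (U = 1/30 + 153 = 4591/30 ≈ 153.03)
U - m = 4591/30 - 1*(-154/221) = 4591/30 + 154/221 = 1019231/6630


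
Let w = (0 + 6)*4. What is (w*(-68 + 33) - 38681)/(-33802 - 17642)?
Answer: 39521/51444 ≈ 0.76823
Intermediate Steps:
w = 24 (w = 6*4 = 24)
(w*(-68 + 33) - 38681)/(-33802 - 17642) = (24*(-68 + 33) - 38681)/(-33802 - 17642) = (24*(-35) - 38681)/(-51444) = (-840 - 38681)*(-1/51444) = -39521*(-1/51444) = 39521/51444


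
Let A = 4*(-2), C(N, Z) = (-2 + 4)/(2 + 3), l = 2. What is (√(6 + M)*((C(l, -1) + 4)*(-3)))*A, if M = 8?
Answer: 528*√14/5 ≈ 395.12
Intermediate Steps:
C(N, Z) = ⅖ (C(N, Z) = 2/5 = 2*(⅕) = ⅖)
A = -8
(√(6 + M)*((C(l, -1) + 4)*(-3)))*A = (√(6 + 8)*((⅖ + 4)*(-3)))*(-8) = (√14*((22/5)*(-3)))*(-8) = (√14*(-66/5))*(-8) = -66*√14/5*(-8) = 528*√14/5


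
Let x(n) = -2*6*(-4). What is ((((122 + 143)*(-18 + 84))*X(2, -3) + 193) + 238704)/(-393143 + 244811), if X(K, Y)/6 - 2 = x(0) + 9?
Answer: -6430357/148332 ≈ -43.351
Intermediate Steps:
x(n) = 48 (x(n) = -12*(-4) = 48)
X(K, Y) = 354 (X(K, Y) = 12 + 6*(48 + 9) = 12 + 6*57 = 12 + 342 = 354)
((((122 + 143)*(-18 + 84))*X(2, -3) + 193) + 238704)/(-393143 + 244811) = ((((122 + 143)*(-18 + 84))*354 + 193) + 238704)/(-393143 + 244811) = (((265*66)*354 + 193) + 238704)/(-148332) = ((17490*354 + 193) + 238704)*(-1/148332) = ((6191460 + 193) + 238704)*(-1/148332) = (6191653 + 238704)*(-1/148332) = 6430357*(-1/148332) = -6430357/148332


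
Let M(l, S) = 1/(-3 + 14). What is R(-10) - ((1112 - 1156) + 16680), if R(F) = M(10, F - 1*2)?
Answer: -182995/11 ≈ -16636.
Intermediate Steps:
M(l, S) = 1/11
R(F) = 1/11
R(-10) - ((1112 - 1156) + 16680) = 1/11 - ((1112 - 1156) + 16680) = 1/11 - (-44 + 16680) = 1/11 - 1*16636 = 1/11 - 16636 = -182995/11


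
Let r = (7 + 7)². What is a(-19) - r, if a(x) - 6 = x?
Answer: -209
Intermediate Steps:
r = 196 (r = 14² = 196)
a(x) = 6 + x
a(-19) - r = (6 - 19) - 1*196 = -13 - 196 = -209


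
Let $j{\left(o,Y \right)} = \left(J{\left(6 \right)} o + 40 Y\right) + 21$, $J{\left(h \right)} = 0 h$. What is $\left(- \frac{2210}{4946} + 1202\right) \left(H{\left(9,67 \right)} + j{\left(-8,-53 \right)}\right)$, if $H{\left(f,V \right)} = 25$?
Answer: $- \frac{6162768634}{2473} \approx -2.492 \cdot 10^{6}$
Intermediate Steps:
$J{\left(h \right)} = 0$
$j{\left(o,Y \right)} = 21 + 40 Y$ ($j{\left(o,Y \right)} = \left(0 o + 40 Y\right) + 21 = \left(0 + 40 Y\right) + 21 = 40 Y + 21 = 21 + 40 Y$)
$\left(- \frac{2210}{4946} + 1202\right) \left(H{\left(9,67 \right)} + j{\left(-8,-53 \right)}\right) = \left(- \frac{2210}{4946} + 1202\right) \left(25 + \left(21 + 40 \left(-53\right)\right)\right) = \left(\left(-2210\right) \frac{1}{4946} + 1202\right) \left(25 + \left(21 - 2120\right)\right) = \left(- \frac{1105}{2473} + 1202\right) \left(25 - 2099\right) = \frac{2971441}{2473} \left(-2074\right) = - \frac{6162768634}{2473}$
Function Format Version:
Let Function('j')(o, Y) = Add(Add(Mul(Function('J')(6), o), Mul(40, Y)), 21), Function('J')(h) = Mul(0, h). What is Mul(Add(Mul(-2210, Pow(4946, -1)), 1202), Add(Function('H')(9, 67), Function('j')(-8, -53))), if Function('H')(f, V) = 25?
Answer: Rational(-6162768634, 2473) ≈ -2.4920e+6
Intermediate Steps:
Function('J')(h) = 0
Function('j')(o, Y) = Add(21, Mul(40, Y)) (Function('j')(o, Y) = Add(Add(Mul(0, o), Mul(40, Y)), 21) = Add(Add(0, Mul(40, Y)), 21) = Add(Mul(40, Y), 21) = Add(21, Mul(40, Y)))
Mul(Add(Mul(-2210, Pow(4946, -1)), 1202), Add(Function('H')(9, 67), Function('j')(-8, -53))) = Mul(Add(Mul(-2210, Pow(4946, -1)), 1202), Add(25, Add(21, Mul(40, -53)))) = Mul(Add(Mul(-2210, Rational(1, 4946)), 1202), Add(25, Add(21, -2120))) = Mul(Add(Rational(-1105, 2473), 1202), Add(25, -2099)) = Mul(Rational(2971441, 2473), -2074) = Rational(-6162768634, 2473)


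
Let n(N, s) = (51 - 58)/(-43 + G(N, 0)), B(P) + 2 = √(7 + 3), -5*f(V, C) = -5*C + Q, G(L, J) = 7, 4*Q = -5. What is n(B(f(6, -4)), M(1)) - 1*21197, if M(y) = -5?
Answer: -763085/36 ≈ -21197.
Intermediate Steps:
Q = -5/4 (Q = (¼)*(-5) = -5/4 ≈ -1.2500)
f(V, C) = ¼ + C (f(V, C) = -(-5*C - 5/4)/5 = -(-5/4 - 5*C)/5 = ¼ + C)
B(P) = -2 + √10 (B(P) = -2 + √(7 + 3) = -2 + √10)
n(N, s) = 7/36 (n(N, s) = (51 - 58)/(-43 + 7) = -7/(-36) = -7*(-1/36) = 7/36)
n(B(f(6, -4)), M(1)) - 1*21197 = 7/36 - 1*21197 = 7/36 - 21197 = -763085/36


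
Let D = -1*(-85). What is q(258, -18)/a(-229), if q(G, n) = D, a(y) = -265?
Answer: -17/53 ≈ -0.32075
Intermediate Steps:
D = 85
q(G, n) = 85
q(258, -18)/a(-229) = 85/(-265) = 85*(-1/265) = -17/53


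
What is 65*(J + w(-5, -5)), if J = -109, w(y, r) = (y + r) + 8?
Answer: -7215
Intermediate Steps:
w(y, r) = 8 + r + y (w(y, r) = (r + y) + 8 = 8 + r + y)
65*(J + w(-5, -5)) = 65*(-109 + (8 - 5 - 5)) = 65*(-109 - 2) = 65*(-111) = -7215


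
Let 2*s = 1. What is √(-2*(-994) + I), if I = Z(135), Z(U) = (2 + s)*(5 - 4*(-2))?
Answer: 3*√898/2 ≈ 44.950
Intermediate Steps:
s = ½ (s = (½)*1 = ½ ≈ 0.50000)
Z(U) = 65/2 (Z(U) = (2 + ½)*(5 - 4*(-2)) = 5*(5 + 8)/2 = (5/2)*13 = 65/2)
I = 65/2 ≈ 32.500
√(-2*(-994) + I) = √(-2*(-994) + 65/2) = √(1988 + 65/2) = √(4041/2) = 3*√898/2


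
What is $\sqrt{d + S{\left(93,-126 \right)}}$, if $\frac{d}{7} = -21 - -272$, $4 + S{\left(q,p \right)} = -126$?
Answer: $\sqrt{1627} \approx 40.336$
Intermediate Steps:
$S{\left(q,p \right)} = -130$ ($S{\left(q,p \right)} = -4 - 126 = -130$)
$d = 1757$ ($d = 7 \left(-21 - -272\right) = 7 \left(-21 + 272\right) = 7 \cdot 251 = 1757$)
$\sqrt{d + S{\left(93,-126 \right)}} = \sqrt{1757 - 130} = \sqrt{1627}$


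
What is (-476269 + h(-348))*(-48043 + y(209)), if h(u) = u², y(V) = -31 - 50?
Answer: 17091960460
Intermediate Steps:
y(V) = -81
(-476269 + h(-348))*(-48043 + y(209)) = (-476269 + (-348)²)*(-48043 - 81) = (-476269 + 121104)*(-48124) = -355165*(-48124) = 17091960460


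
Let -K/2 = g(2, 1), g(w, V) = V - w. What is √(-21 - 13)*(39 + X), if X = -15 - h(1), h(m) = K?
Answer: 22*I*√34 ≈ 128.28*I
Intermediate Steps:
K = 2 (K = -2*(1 - 1*2) = -2*(1 - 2) = -2*(-1) = 2)
h(m) = 2
X = -17 (X = -15 - 1*2 = -15 - 2 = -17)
√(-21 - 13)*(39 + X) = √(-21 - 13)*(39 - 17) = √(-34)*22 = (I*√34)*22 = 22*I*√34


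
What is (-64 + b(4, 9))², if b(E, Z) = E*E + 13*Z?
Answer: 4761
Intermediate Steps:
b(E, Z) = E² + 13*Z
(-64 + b(4, 9))² = (-64 + (4² + 13*9))² = (-64 + (16 + 117))² = (-64 + 133)² = 69² = 4761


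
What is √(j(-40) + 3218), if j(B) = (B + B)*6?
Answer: 37*√2 ≈ 52.326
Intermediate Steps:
j(B) = 12*B (j(B) = (2*B)*6 = 12*B)
√(j(-40) + 3218) = √(12*(-40) + 3218) = √(-480 + 3218) = √2738 = 37*√2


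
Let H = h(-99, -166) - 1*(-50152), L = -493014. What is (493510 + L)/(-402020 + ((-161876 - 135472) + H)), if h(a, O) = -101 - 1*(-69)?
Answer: -31/40578 ≈ -0.00076396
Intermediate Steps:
h(a, O) = -32 (h(a, O) = -101 + 69 = -32)
H = 50120 (H = -32 - 1*(-50152) = -32 + 50152 = 50120)
(493510 + L)/(-402020 + ((-161876 - 135472) + H)) = (493510 - 493014)/(-402020 + ((-161876 - 135472) + 50120)) = 496/(-402020 + (-297348 + 50120)) = 496/(-402020 - 247228) = 496/(-649248) = 496*(-1/649248) = -31/40578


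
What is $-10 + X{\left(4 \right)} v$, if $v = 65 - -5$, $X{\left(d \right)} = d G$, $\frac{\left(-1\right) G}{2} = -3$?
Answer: $1670$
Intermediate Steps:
$G = 6$ ($G = \left(-2\right) \left(-3\right) = 6$)
$X{\left(d \right)} = 6 d$ ($X{\left(d \right)} = d 6 = 6 d$)
$v = 70$ ($v = 65 + 5 = 70$)
$-10 + X{\left(4 \right)} v = -10 + 6 \cdot 4 \cdot 70 = -10 + 24 \cdot 70 = -10 + 1680 = 1670$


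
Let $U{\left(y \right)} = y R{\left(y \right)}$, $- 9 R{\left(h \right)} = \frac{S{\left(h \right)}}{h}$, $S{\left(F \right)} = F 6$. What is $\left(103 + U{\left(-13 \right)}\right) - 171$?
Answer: $- \frac{178}{3} \approx -59.333$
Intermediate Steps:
$S{\left(F \right)} = 6 F$
$R{\left(h \right)} = - \frac{2}{3}$ ($R{\left(h \right)} = - \frac{6 h \frac{1}{h}}{9} = \left(- \frac{1}{9}\right) 6 = - \frac{2}{3}$)
$U{\left(y \right)} = - \frac{2 y}{3}$ ($U{\left(y \right)} = y \left(- \frac{2}{3}\right) = - \frac{2 y}{3}$)
$\left(103 + U{\left(-13 \right)}\right) - 171 = \left(103 - - \frac{26}{3}\right) - 171 = \left(103 + \frac{26}{3}\right) - 171 = \frac{335}{3} - 171 = - \frac{178}{3}$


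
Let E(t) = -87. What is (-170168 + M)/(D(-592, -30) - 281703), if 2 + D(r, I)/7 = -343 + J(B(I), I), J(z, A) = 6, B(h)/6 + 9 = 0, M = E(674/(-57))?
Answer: 170255/284076 ≈ 0.59933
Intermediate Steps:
M = -87
B(h) = -54 (B(h) = -54 + 6*0 = -54 + 0 = -54)
D(r, I) = -2373 (D(r, I) = -14 + 7*(-343 + 6) = -14 + 7*(-337) = -14 - 2359 = -2373)
(-170168 + M)/(D(-592, -30) - 281703) = (-170168 - 87)/(-2373 - 281703) = -170255/(-284076) = -170255*(-1/284076) = 170255/284076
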